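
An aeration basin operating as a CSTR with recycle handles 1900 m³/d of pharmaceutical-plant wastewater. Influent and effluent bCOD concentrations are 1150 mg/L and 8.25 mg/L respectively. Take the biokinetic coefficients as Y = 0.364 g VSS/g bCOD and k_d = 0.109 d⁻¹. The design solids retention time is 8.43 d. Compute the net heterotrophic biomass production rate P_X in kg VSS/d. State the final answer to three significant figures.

Correct the yield for decay: Y_obs = Y/(1 + k_d θ_c) = 0.364 / (1 + 0.109 × 8.43) = 0.364 / 1.919 = 0.1897.
ΔS = 1150 − 8.25 = 1142 mg/L, so the substrate removal rate is 1900 × 1142/1000 = 2169 kg bCOD/d.
Biomass produced: P_X = Y_obs·Q·ΔS = 0.1897 × 2169 ≈ 411.5 kg VSS/d.

P_X ≈ 412 kg VSS/d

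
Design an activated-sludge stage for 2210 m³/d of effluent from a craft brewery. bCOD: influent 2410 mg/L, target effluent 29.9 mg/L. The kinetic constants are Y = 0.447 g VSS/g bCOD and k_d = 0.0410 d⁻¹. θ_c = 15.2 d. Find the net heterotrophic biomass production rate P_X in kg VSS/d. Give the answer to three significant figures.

P_X ≈ 1450 kg VSS/d

Observed yield with endogenous decay: Y_obs = Y / (1 + k_d·θ_c) = 0.447 / (1 + 0.0410 × 15.2) = 0.447 / 1.623 = 0.2754 g VSS/g bCOD.
Substrate removed = Q·(S₀ − S) = 2210 m³/d × (2410 − 29.9) g/m³ = 5.26×10^6 g/d = 5260 kg/d.
Biomass produced: P_X = Y_obs·Q·ΔS = 0.2754 × 5260 ≈ 1449 kg VSS/d.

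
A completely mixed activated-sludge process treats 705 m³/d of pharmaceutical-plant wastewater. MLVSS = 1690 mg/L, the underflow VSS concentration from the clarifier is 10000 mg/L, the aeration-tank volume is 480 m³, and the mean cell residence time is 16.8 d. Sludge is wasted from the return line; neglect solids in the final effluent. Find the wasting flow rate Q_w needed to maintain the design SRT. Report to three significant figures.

Q_w ≈ 4.83 m³/d

Wasting from the return line (neglecting effluent solids): Q_w = V·X / (θ_c·X_r) = 480.0 × 1690 / (16.8 × 10000) = 4.829 m³/d.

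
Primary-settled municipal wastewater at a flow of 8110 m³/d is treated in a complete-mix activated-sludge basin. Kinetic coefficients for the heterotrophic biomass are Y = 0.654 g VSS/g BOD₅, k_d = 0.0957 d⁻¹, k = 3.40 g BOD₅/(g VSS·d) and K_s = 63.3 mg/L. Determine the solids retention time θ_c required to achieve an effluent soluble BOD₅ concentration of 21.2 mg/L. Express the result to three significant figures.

From 1/θ_c = Y·k·S/(K_s + S) − k_d: Y·k·S/(K_s+S) = 0.654 × 3.40 × 21.2 / (63.3 + 21.2) = 0.5579 d⁻¹.
θ_c = 1/(μ − k_d) = 1/(0.5579 − 0.0957) = 1/0.4622 = 2.164 d.

θ_c ≈ 2.16 d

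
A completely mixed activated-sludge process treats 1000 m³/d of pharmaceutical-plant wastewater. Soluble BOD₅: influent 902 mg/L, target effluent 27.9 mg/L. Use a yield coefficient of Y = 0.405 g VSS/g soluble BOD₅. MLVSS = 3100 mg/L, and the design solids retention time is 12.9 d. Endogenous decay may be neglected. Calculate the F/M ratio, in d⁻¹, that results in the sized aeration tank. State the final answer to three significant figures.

V·X = Y·Q·ΔS·θ_c gives V = 0.405 × 1000 × (902 − 27.9) × 12.9 / 3100 = 1473 m³.
F/M = Q·S₀ / (V·X) = 1000 × 902 / (1473 × 3100) = 0.1975 g soluble BOD₅·(g VSS·d)⁻¹.

F/M ≈ 0.198 d⁻¹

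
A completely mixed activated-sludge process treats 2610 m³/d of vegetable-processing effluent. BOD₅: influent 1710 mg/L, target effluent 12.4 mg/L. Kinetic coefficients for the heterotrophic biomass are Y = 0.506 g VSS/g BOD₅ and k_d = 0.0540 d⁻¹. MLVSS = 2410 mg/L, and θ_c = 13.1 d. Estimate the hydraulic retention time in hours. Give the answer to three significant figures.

τ ≈ 65.6 h

From the SRT design equation V = Y Q (S₀−S) θ_c / [X (1 + k_d θ_c)] = 0.506 × 2610 × (1710 − 12.4) × 13.1 / [2410 × (1 + 0.0540 × 13.1)] = 2.94×10^7 / 4115 = 7137 m³.
τ = V/Q = 7137/2610 = 2.735 d, or 65.63 h.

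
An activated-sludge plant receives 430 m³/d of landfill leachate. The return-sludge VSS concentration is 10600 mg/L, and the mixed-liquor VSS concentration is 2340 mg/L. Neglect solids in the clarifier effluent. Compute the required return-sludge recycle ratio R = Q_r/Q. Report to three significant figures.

Mass balance around the secondary clarifier (neglecting effluent solids): R = X / (X_r − X) = 2340 / (10600 − 2340) = 0.2833.

R ≈ 0.283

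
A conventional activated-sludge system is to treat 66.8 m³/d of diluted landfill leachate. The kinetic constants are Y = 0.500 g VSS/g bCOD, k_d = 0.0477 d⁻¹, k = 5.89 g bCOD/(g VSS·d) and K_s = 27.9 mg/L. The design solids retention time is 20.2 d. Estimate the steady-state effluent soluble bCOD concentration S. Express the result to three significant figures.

From the Monod/SRT balance for a CMAS, S = K_s·(1+k_d θ_c)/[θ_c·(Y k − k_d) − 1] = 27.9 × (1 + 0.0477 × 20.2) / [20.2 × (0.500 × 5.89 − 0.0477) − 1] = 54.78 / 57.53 = 0.9523 mg/L.

S ≈ 0.952 mg/L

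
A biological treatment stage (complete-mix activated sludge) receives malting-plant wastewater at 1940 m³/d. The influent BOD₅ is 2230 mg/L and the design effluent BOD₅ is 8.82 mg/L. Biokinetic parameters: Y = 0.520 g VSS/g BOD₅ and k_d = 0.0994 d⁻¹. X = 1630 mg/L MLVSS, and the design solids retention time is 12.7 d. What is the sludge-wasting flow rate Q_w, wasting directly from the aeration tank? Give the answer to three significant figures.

Q_w ≈ 608 m³/d

Rearranging the biomass balance for a CMAS with decay, V = Y·Q·ΔS·θ_c / [X·(1+k_d θ_c)] = 0.520 × 1940 × (2230 − 8.82) × 12.7 / [1630 × (1 + 0.0994 × 12.7)] = 2.85×10^7 / 3688 = 7717 m³.
For wasting at MLVSS concentration, Q_w = V/θ_c = 7717/12.7 = 607.6 m³/d.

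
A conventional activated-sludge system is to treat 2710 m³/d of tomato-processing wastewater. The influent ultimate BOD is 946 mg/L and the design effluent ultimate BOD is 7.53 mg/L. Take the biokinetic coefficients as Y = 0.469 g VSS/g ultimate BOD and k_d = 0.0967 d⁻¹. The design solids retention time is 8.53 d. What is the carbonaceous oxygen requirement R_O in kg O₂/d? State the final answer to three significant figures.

R_O ≈ 1620 kg O₂/d

Correct the yield for decay: Y_obs = Y/(1 + k_d θ_c) = 0.469 / (1 + 0.0967 × 8.53) = 0.469 / 1.825 = 0.2570.
Substrate removed = Q·(S₀ − S) = 2710 m³/d × (946 − 7.53) g/m³ = 2.54×10^6 g/d = 2543 kg/d.
Net sludge production P_X = 0.2570 × 2543 = 653.6 kg VSS/d.
Carbonaceous O₂ demand = substrate oxidised − cell-mass equivalent = 2543 − 1.42 × 653.6 = 1615 kg O₂/d.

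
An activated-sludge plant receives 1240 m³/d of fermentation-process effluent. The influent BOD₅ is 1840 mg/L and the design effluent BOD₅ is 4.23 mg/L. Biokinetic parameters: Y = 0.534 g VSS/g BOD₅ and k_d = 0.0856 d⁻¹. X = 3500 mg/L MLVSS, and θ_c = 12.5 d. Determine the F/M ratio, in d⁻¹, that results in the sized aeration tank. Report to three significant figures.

From the SRT design equation V = Y Q (S₀−S) θ_c / [X (1 + k_d θ_c)] = 0.534 × 1240 × (1840 − 4.23) × 12.5 / [3500 × (1 + 0.0856 × 12.5)] = 1.52×10^7 / 7245 = 2097 m³.
F/M = Q·S₀ / (V·X) = 1240 × 1840 / (2097 × 3500) = 0.3108 g BOD₅·(g VSS·d)⁻¹.

F/M ≈ 0.311 d⁻¹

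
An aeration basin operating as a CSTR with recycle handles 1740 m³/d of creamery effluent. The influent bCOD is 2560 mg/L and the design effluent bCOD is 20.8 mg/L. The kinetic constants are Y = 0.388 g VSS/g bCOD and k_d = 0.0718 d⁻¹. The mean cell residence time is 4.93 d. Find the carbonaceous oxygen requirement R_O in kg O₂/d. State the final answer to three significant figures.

R_O ≈ 2620 kg O₂/d

Correct the yield for decay: Y_obs = Y/(1 + k_d θ_c) = 0.388 / (1 + 0.0718 × 4.93) = 0.388 / 1.354 = 0.2866.
Mass of bCOD removed per day: Q(S₀ − S) = 1740 × 2539 g/m³ = 4418 kg/d.
Net sludge production P_X = 0.2866 × 4418 = 1266 kg VSS/d.
R_O = Q·ΔS − 1.42 P_X = 4418 − 1798 = 2620 kg O₂/d.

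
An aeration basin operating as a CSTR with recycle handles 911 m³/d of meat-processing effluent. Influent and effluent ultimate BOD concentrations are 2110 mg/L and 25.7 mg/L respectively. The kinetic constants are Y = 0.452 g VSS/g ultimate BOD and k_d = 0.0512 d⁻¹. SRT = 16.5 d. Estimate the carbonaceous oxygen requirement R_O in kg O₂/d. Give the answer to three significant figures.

R_O ≈ 1240 kg O₂/d

Y_obs = Y / (1 + k_d θ_c) = 0.452 / (1 + 0.0512 × 16.5) = 0.452 / 1.845 = 0.2450.
ΔS = 2110 − 25.7 = 2084 mg/L, so the substrate removal rate is 911 × 2084/1000 = 1899 kg ultimate BOD/d.
P_X = Y_obs·Q·(S₀ − S) = 0.2450 × 1899 = 465.2 kg VSS/d.
R_O = Q·(S₀ − S) − 1.42·P_X = 1899 − 1.42 × 465.2 = 1238 kg O₂/d.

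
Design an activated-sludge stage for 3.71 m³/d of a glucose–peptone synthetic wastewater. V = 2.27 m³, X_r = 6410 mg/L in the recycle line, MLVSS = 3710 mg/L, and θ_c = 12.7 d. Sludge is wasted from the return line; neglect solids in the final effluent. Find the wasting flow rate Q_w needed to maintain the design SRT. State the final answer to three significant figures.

Q_w ≈ 0.103 m³/d

Wasting from the return line (neglecting effluent solids): Q_w = V·X / (θ_c·X_r) = 2.270 × 3710 / (12.7 × 6410) = 0.1035 m³/d.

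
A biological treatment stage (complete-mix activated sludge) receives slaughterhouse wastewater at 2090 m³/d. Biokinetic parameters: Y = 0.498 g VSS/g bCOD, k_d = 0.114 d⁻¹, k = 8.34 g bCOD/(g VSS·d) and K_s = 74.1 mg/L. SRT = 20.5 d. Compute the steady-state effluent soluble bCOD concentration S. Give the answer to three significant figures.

S ≈ 3.02 mg/L

For a completely mixed reactor with recycle the Lawrence–McCarty relation gives S = K_s·(1 + k_d·θ_c) / [θ_c·(Y·k − k_d) − 1] = 74.1 × (1 + 0.114 × 20.5) / [20.5 × (0.498 × 8.34 − 0.114) − 1] = 247.3 / 81.81 = 3.023 mg/L.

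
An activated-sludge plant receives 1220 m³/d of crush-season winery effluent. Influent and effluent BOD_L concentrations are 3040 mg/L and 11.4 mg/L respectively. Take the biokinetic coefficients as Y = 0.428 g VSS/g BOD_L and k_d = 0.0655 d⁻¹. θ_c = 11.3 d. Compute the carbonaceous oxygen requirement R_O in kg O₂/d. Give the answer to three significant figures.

Y_obs = Y / (1 + k_d θ_c) = 0.428 / (1 + 0.0655 × 11.3) = 0.428 / 1.740 = 0.2460.
Substrate removed = Q·(S₀ − S) = 1220 m³/d × (3040 − 11.4) g/m³ = 3.69×10^6 g/d = 3695 kg/d.
Net sludge production P_X = 0.2460 × 3695 = 908.8 kg VSS/d.
Carbonaceous O₂ demand = substrate oxidised − cell-mass equivalent = 3695 − 1.42 × 908.8 = 2404 kg O₂/d.

R_O ≈ 2400 kg O₂/d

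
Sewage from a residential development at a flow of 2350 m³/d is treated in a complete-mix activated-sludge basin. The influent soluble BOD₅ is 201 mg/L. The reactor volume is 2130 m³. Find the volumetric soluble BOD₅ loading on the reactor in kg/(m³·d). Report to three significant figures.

L_v = Q S₀ / V = 2350 × 201 × 10⁻³ / 2130 = 0.2218 kg/(m³·d).

L_v ≈ 0.222 kg soluble BOD₅/(m³·d)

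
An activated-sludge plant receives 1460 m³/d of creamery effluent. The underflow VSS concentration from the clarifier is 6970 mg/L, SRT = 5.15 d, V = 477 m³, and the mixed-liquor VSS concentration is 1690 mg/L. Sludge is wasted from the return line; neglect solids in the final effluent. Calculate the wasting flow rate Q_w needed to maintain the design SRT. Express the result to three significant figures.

θ_c = V·X/(Q_w·X_r) when wasting from the recycle, so Q_w = V·X/(θ_c·X_r) = 477.0 × 1690 / (5.15 × 6970) = 22.46 m³/d.

Q_w ≈ 22.5 m³/d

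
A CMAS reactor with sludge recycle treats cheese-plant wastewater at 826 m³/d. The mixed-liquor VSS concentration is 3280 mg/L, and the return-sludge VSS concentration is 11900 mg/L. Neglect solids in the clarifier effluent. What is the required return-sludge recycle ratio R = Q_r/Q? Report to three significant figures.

Solids balance on the clarifier gives (1+R)X = R·X_r, so R = X/(X_r − X) = 3280 / (11900 − 3280) = 0.3805.

R ≈ 0.381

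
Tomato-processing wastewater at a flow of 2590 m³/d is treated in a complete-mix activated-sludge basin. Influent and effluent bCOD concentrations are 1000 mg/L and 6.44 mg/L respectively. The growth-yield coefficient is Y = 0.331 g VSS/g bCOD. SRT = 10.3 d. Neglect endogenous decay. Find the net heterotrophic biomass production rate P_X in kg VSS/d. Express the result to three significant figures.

Since k_d ≈ 0, Y_obs = Y = 0.331 g VSS/g bCOD.
Substrate removed = Q·(S₀ − S) = 2590 m³/d × (1000 − 6.44) g/m³ = 2.57×10^6 g/d = 2573 kg/d.
Biomass produced: P_X = Y_obs·Q·ΔS = 0.3310 × 2573 ≈ 851.8 kg VSS/d.

P_X ≈ 852 kg VSS/d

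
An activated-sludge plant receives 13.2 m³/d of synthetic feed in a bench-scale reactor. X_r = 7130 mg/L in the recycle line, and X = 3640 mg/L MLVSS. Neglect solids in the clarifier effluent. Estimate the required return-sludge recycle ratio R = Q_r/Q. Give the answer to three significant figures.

R ≈ 1.04

Solids balance on the clarifier gives (1+R)X = R·X_r, so R = X/(X_r − X) = 3640 / (7130 − 3640) = 1.043.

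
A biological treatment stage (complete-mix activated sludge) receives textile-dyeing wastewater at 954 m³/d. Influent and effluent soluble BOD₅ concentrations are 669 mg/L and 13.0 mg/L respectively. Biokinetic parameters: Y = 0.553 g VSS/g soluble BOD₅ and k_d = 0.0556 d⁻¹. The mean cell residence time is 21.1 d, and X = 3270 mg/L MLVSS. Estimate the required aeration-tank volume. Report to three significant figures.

Steady-state biomass mass balance: V·X·(1 + k_d·θ_c) = Y·Q·(S₀ − S)·θ_c, so V = 0.553 × 954 × (669 − 13.0) × 21.1 / [3270 × (1 + 0.0556 × 21.1)] = 7.3×10^6 / 7106 = 1028 m³.

V ≈ 1030 m³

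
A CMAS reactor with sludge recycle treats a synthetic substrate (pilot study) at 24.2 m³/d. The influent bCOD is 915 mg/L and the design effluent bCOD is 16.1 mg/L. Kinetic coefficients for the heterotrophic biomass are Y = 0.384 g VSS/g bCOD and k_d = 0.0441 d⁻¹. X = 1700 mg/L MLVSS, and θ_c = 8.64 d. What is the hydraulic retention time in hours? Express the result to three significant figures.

τ ≈ 30.5 h

Rearranging the biomass balance for a CMAS with decay, V = Y·Q·ΔS·θ_c / [X·(1+k_d θ_c)] = 0.384 × 24.2 × (915 − 16.1) × 8.64 / [1700 × (1 + 0.0441 × 8.64)] = 7.22×10^4 / 2348 = 30.74 m³.
HRT = V/Q = 30.74 m³ / 24.2 m³·d⁻¹ = 1.270 d × 24 = 30.49 h.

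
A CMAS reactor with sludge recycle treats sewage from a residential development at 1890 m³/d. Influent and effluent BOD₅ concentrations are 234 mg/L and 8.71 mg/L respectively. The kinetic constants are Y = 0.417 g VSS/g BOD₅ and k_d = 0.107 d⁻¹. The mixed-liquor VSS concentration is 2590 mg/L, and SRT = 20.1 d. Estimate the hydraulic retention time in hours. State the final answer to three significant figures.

Steady-state biomass mass balance: V·X·(1 + k_d·θ_c) = Y·Q·(S₀ − S)·θ_c, so V = 0.417 × 1890 × (234 − 8.71) × 20.1 / [2590 × (1 + 0.107 × 20.1)] = 3.57×10^6 / 8160 = 437.3 m³.
τ = V/Q = 437.3/1890 = 0.2314 d, or 5.554 h.

τ ≈ 5.55 h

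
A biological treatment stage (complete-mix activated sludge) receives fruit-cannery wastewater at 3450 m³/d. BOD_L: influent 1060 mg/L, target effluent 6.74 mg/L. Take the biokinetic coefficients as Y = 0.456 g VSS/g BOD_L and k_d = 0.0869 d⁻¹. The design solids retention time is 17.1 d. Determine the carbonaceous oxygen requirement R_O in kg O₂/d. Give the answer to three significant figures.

R_O ≈ 2690 kg O₂/d

Y_obs = Y / (1 + k_d θ_c) = 0.456 / (1 + 0.0869 × 17.1) = 0.456 / 2.486 = 0.1834.
Substrate removed = Q·(S₀ − S) = 3450 m³/d × (1060 − 6.74) g/m³ = 3.63×10^6 g/d = 3634 kg/d.
P_X = Y_obs·Q·(S₀ − S) = 0.1834 × 3634 = 666.5 kg VSS/d.
R_O = Q·ΔS − 1.42 P_X = 3634 − 946.5 = 2687 kg O₂/d.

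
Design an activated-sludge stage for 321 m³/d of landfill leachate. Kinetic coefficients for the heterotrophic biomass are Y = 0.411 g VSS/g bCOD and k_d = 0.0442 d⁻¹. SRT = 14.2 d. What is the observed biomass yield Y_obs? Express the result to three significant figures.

Correct the yield for decay: Y_obs = Y/(1 + k_d θ_c) = 0.411 / (1 + 0.0442 × 14.2) = 0.411 / 1.628 = 0.2525.

Y_obs ≈ 0.253 g VSS/g bCOD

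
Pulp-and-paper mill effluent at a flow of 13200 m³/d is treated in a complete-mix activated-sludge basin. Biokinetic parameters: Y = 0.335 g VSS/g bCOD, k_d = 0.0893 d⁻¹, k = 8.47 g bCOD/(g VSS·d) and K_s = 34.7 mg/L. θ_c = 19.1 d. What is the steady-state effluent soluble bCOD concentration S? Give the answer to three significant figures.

S ≈ 1.82 mg/L

From the Monod/SRT balance for a CMAS, S = K_s·(1+k_d θ_c)/[θ_c·(Y k − k_d) − 1] = 34.7 × (1 + 0.0893 × 19.1) / [19.1 × (0.335 × 8.47 − 0.0893) − 1] = 93.89 / 51.49 = 1.823 mg/L.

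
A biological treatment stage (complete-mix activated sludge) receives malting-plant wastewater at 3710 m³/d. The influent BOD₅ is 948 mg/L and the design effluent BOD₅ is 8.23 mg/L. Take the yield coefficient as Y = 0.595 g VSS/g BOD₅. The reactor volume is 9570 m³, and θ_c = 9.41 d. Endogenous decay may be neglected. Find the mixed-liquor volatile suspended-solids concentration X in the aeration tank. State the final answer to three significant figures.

X ≈ 2040 mg/L

Without decay, X = Y Q (S₀−S) θ_c / V = 0.595 × 3710 × (948 − 8.23) × 9.41 / 9570 = 2040 mg/L.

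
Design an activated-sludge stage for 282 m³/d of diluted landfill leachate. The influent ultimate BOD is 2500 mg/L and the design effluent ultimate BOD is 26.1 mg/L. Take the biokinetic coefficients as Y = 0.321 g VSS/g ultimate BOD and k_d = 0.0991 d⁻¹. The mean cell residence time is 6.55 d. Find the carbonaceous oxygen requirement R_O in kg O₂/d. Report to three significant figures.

Y_obs = Y / (1 + k_d θ_c) = 0.321 / (1 + 0.0991 × 6.55) = 0.321 / 1.649 = 0.1947.
ΔS = 2500 − 26.1 = 2474 mg/L, so the substrate removal rate is 282 × 2474/1000 = 697.6 kg ultimate BOD/d.
Net sludge production P_X = 0.1947 × 697.6 = 135.8 kg VSS/d.
R_O = Q·ΔS − 1.42 P_X = 697.6 − 192.8 = 504.8 kg O₂/d.

R_O ≈ 505 kg O₂/d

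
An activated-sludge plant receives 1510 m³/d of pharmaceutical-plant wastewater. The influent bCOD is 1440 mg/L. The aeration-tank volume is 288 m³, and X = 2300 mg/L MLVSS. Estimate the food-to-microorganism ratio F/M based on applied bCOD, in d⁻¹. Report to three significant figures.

F/M = Q·S₀ / (V·X) = 1510 × 1440 / (288.0 × 2300) = 3.283 g bCOD·(g VSS·d)⁻¹.

F/M ≈ 3.28 d⁻¹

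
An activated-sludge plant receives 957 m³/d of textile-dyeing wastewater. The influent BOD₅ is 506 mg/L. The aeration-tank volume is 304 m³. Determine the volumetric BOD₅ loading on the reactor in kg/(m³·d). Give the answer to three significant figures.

Applied BOD₅ load per unit volume = Q·S₀/V = (957 × 506/1000)/304.0 = 1.593 kg BOD₅·m⁻³·d⁻¹.

L_v ≈ 1.59 kg BOD₅/(m³·d)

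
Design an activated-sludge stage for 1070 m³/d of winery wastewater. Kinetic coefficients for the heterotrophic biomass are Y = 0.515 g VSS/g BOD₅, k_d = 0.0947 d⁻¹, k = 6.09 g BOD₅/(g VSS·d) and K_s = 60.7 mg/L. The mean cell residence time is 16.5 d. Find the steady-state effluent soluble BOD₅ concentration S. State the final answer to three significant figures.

S ≈ 3.16 mg/L

For a completely mixed reactor with recycle the Lawrence–McCarty relation gives S = K_s·(1 + k_d·θ_c) / [θ_c·(Y·k − k_d) − 1] = 60.7 × (1 + 0.0947 × 16.5) / [16.5 × (0.515 × 6.09 − 0.0947) − 1] = 155.5 / 49.19 = 3.162 mg/L.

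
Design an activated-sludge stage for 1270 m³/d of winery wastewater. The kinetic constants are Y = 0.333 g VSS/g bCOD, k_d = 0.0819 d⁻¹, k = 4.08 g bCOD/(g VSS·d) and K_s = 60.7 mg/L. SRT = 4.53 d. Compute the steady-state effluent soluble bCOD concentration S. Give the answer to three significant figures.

S ≈ 17.4 mg/L

From the Monod/SRT balance for a CMAS, S = K_s·(1+k_d θ_c)/[θ_c·(Y k − k_d) − 1] = 60.7 × (1 + 0.0819 × 4.53) / [4.53 × (0.333 × 4.08 − 0.0819) − 1] = 83.22 / 4.784 = 17.40 mg/L.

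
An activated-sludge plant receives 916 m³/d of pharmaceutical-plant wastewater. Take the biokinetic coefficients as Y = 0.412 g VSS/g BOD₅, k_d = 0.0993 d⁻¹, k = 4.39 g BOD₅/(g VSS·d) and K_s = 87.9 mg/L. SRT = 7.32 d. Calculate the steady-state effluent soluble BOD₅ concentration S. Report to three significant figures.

S ≈ 13.2 mg/L

Effluent substrate depends only on kinetics and SRT: S = K_s(1 + k_d θ_c) / [θ_c(Yk − k_d) − 1] = 87.9 × (1 + 0.0993 × 7.32) / [7.32 × (0.412 × 4.39 − 0.0993) − 1] = 151.8 / 11.51 = 13.18 mg/L.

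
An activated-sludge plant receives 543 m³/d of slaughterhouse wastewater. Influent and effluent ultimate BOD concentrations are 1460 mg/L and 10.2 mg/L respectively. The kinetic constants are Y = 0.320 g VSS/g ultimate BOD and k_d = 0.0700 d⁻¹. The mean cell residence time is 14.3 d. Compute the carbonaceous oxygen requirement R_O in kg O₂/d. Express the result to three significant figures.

Correct the yield for decay: Y_obs = Y/(1 + k_d θ_c) = 0.320 / (1 + 0.0700 × 14.3) = 0.320 / 2.001 = 0.1599.
Q·(S₀ − S) = 543 × (1460 − 10.2) × 10⁻³ = 787.2 kg/d removed.
Biomass synthesised: P_X = Y_obs × 787.2 = 125.9 kg VSS/d.
R_O = Q·(S₀ − S) − 1.42·P_X = 787.2 − 1.42 × 125.9 = 608.5 kg O₂/d.

R_O ≈ 608 kg O₂/d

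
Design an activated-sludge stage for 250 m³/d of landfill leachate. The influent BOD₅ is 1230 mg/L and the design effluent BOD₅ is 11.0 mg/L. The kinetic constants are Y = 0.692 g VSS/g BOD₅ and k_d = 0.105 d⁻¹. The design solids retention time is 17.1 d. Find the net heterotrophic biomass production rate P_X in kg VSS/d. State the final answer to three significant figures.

Observed yield with endogenous decay: Y_obs = Y / (1 + k_d·θ_c) = 0.692 / (1 + 0.105 × 17.1) = 0.692 / 2.796 = 0.2475 g VSS/g BOD₅.
Mass of BOD₅ removed per day: Q(S₀ − S) = 250 × 1219 g/m³ = 304.8 kg/d.
Net biomass production P_X = Y_obs × Q·(S₀ − S) = 0.2475 × 304.8 = 75.44 kg VSS/d.

P_X ≈ 75.4 kg VSS/d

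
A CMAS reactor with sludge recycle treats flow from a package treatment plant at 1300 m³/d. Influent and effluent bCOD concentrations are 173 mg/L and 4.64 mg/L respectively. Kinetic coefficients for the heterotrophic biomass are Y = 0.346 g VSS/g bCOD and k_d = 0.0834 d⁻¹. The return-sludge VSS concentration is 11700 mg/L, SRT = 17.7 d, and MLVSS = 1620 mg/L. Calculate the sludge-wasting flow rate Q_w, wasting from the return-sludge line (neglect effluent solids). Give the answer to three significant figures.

From the SRT design equation V = Y Q (S₀−S) θ_c / [X (1 + k_d θ_c)] = 0.346 × 1300 × (173 − 4.64) × 17.7 / [1620 × (1 + 0.0834 × 17.7)] = 1.34×10^6 / 4011 = 334.1 m³.
Wasting from the return line (neglecting effluent solids): Q_w = V·X / (θ_c·X_r) = 334.1 × 1620 / (17.7 × 11700) = 2.614 m³/d.

Q_w ≈ 2.61 m³/d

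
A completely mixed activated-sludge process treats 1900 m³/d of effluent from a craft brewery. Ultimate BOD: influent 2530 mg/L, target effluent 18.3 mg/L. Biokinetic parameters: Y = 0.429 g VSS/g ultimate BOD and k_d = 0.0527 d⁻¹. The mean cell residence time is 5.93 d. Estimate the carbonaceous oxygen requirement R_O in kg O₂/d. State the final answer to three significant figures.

Observed yield with endogenous decay: Y_obs = Y / (1 + k_d·θ_c) = 0.429 / (1 + 0.0527 × 5.93) = 0.429 / 1.313 = 0.3269 g VSS/g ultimate BOD.
ΔS = 2530 − 18.3 = 2512 mg/L, so the substrate removal rate is 1900 × 2512/1000 = 4772 kg ultimate BOD/d.
P_X = Y_obs·Q·(S₀ − S) = 0.3269 × 4772 = 1560 kg VSS/d.
R_O = Q·(S₀ − S) − 1.42·P_X = 4772 − 1.42 × 1560 = 2557 kg O₂/d.

R_O ≈ 2560 kg O₂/d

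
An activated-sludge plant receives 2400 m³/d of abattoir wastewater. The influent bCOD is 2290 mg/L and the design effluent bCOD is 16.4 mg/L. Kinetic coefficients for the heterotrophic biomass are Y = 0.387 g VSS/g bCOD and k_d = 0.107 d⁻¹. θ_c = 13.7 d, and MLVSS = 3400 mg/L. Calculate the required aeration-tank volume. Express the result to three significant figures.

From the SRT design equation V = Y Q (S₀−S) θ_c / [X (1 + k_d θ_c)] = 0.387 × 2400 × (2290 − 16.4) × 13.7 / [3400 × (1 + 0.107 × 13.7)] = 2.89×10^7 / 8384 = 3451 m³.

V ≈ 3450 m³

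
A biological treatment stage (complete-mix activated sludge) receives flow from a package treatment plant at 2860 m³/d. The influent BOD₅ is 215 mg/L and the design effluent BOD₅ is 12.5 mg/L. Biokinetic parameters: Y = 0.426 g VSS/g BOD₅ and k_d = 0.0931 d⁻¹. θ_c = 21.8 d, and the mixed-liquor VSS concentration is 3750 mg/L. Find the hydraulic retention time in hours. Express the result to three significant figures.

From the SRT design equation V = Y Q (S₀−S) θ_c / [X (1 + k_d θ_c)] = 0.426 × 2860 × (215 − 12.5) × 21.8 / [3750 × (1 + 0.0931 × 21.8)] = 5.38×10^6 / 11361 = 473.4 m³.
τ = V/Q = 473.4/2860 = 0.1655 d, or 3.973 h.

τ ≈ 3.97 h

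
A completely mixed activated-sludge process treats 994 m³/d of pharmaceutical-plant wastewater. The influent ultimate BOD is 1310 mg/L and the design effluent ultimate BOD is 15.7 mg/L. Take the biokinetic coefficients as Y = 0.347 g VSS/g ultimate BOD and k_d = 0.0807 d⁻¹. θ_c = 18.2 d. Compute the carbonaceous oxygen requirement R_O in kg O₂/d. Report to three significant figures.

R_O ≈ 1030 kg O₂/d

Correct the yield for decay: Y_obs = Y/(1 + k_d θ_c) = 0.347 / (1 + 0.0807 × 18.2) = 0.347 / 2.469 = 0.1406.
Q·(S₀ − S) = 994 × (1310 − 15.7) × 10⁻³ = 1287 kg/d removed.
P_X = Y_obs·Q·(S₀ − S) = 0.1406 × 1287 = 180.8 kg VSS/d.
R_O = Q·ΔS − 1.42 P_X = 1287 − 256.8 = 1030 kg O₂/d.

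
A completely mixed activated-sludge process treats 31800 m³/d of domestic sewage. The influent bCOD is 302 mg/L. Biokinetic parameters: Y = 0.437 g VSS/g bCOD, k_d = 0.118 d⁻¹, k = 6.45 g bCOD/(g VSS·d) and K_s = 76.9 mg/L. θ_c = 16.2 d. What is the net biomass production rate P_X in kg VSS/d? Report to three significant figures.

P_X ≈ 1420 kg VSS/d

From the Monod/SRT balance for a CMAS, S = K_s·(1+k_d θ_c)/[θ_c·(Y k − k_d) − 1] = 76.9 × (1 + 0.118 × 16.2) / [16.2 × (0.437 × 6.45 − 0.118) − 1] = 223.9 / 42.75 = 5.237 mg/L.
Y_obs = Y / (1 + k_d θ_c) = 0.437 / (1 + 0.118 × 16.2) = 0.437 / 2.912 = 0.1501.
Q·(S₀ − S) = 31800 × (302 − 5.24) × 10⁻³ = 9437 kg/d removed.
Biomass produced: P_X = Y_obs·Q·ΔS = 0.1501 × 9437 ≈ 1416 kg VSS/d.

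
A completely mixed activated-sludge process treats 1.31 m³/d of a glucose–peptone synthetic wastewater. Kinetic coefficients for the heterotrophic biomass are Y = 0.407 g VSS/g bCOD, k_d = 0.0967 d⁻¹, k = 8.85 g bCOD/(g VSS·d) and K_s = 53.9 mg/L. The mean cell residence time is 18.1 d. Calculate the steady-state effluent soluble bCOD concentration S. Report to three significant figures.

For a completely mixed reactor with recycle the Lawrence–McCarty relation gives S = K_s·(1 + k_d·θ_c) / [θ_c·(Y·k − k_d) − 1] = 53.9 × (1 + 0.0967 × 18.1) / [18.1 × (0.407 × 8.85 − 0.0967) − 1] = 148.2 / 62.45 = 2.374 mg/L.

S ≈ 2.37 mg/L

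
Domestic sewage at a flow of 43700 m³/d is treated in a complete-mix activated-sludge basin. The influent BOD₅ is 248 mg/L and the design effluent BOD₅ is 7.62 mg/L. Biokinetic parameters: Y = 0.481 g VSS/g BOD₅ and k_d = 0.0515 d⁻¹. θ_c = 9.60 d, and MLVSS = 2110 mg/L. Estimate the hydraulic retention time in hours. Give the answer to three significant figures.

From the SRT design equation V = Y Q (S₀−S) θ_c / [X (1 + k_d θ_c)] = 0.481 × 43700 × (248 − 7.62) × 9.60 / [2110 × (1 + 0.0515 × 9.60)] = 4.85×10^7 / 3153 = 15383 m³.
Hydraulic retention time τ = V/Q = 15383 / 43700 = 0.3520 d = 8.448 h.

τ ≈ 8.45 h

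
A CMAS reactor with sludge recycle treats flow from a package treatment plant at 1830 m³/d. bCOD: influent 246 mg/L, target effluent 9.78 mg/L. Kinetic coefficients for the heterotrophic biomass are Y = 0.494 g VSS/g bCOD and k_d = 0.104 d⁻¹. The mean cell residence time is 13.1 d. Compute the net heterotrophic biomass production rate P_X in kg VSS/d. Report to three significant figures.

Correct the yield for decay: Y_obs = Y/(1 + k_d θ_c) = 0.494 / (1 + 0.104 × 13.1) = 0.494 / 2.362 = 0.2091.
ΔS = 246 − 9.78 = 236.2 mg/L, so the substrate removal rate is 1830 × 236.2/1000 = 432.3 kg bCOD/d.
P_X = Y_obs · Q(S₀ − S) = 0.2091 × 432.3 = 90.39 kg VSS/d.

P_X ≈ 90.4 kg VSS/d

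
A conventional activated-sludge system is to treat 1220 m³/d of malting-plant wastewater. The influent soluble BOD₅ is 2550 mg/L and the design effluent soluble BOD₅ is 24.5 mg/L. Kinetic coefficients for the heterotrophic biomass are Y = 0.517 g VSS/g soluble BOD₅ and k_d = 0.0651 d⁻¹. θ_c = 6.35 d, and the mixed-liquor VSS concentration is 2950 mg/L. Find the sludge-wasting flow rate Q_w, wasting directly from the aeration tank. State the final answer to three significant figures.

Steady-state biomass mass balance: V·X·(1 + k_d·θ_c) = Y·Q·(S₀ − S)·θ_c, so V = 0.517 × 1220 × (2550 − 24.5) × 6.35 / [2950 × (1 + 0.0651 × 6.35)] = 1.01×10^7 / 4169 = 2426 m³.
With mixed-liquor wasting, θ_c = V/Q_w, so Q_w = V/θ_c = 2426/6.35 = 382.0 m³/d.

Q_w ≈ 382 m³/d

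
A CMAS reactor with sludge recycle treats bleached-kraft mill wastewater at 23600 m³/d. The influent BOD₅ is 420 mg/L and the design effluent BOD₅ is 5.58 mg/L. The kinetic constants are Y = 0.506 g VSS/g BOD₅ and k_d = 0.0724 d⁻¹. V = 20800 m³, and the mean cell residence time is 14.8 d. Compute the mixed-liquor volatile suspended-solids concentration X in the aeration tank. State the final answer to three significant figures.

X = Y·Q·ΔS·θ_c / [V·(1 + k_d θ_c)] = 0.506 × 23600 × (420 − 5.58) × 14.8 / [20800 × (1 + 0.0724 × 14.8)] = 1700 mg/L.

X ≈ 1700 mg/L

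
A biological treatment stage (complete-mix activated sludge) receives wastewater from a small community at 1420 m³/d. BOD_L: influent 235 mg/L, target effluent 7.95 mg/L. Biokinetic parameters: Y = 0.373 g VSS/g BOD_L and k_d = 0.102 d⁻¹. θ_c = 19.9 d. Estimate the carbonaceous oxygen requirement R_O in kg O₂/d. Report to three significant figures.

Correct the yield for decay: Y_obs = Y/(1 + k_d θ_c) = 0.373 / (1 + 0.102 × 19.9) = 0.373 / 3.030 = 0.1231.
ΔS = 235 − 7.95 = 227.1 mg/L, so the substrate removal rate is 1420 × 227.1/1000 = 322.4 kg BOD_L/d.
P_X = Y_obs·Q·(S₀ − S) = 0.1231 × 322.4 = 39.69 kg VSS/d.
R_O = Q·ΔS − 1.42 P_X = 322.4 − 56.36 = 266.0 kg O₂/d.

R_O ≈ 266 kg O₂/d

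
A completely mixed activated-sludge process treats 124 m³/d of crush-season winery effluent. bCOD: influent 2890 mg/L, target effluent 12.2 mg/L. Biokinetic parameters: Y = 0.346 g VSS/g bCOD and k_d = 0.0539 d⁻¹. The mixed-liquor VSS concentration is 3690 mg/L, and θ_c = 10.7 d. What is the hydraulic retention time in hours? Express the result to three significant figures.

τ ≈ 43.9 h

Steady-state biomass mass balance: V·X·(1 + k_d·θ_c) = Y·Q·(S₀ − S)·θ_c, so V = 0.346 × 124 × (2890 − 12.2) × 10.7 / [3690 × (1 + 0.0539 × 10.7)] = 1.32×10^6 / 5818 = 227.1 m³.
τ = V/Q = 227.1/124 = 1.831 d, or 43.95 h.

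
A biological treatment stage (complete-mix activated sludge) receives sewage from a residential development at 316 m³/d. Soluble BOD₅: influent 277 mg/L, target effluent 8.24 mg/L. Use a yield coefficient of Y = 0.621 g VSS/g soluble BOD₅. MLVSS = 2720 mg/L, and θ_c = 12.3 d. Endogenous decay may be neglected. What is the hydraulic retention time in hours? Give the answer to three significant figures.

τ ≈ 18.1 h

With k_d = 0 the design equation reduces to V = Y Q (S₀−S) θ_c / X = 0.621 × 316 × (277 − 8.24) × 12.3 / 2720 = 238.5 m³.
τ = V/Q = 238.5/316 = 0.7547 d, or 18.11 h.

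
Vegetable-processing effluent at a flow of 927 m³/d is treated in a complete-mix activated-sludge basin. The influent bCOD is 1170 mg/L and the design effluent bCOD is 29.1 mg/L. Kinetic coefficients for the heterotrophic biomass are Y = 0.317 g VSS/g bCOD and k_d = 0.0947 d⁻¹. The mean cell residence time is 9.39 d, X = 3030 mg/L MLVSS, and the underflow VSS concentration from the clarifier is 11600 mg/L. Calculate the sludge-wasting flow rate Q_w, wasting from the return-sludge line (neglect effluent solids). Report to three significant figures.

From the SRT design equation V = Y Q (S₀−S) θ_c / [X (1 + k_d θ_c)] = 0.317 × 927 × (1170 − 29.1) × 9.39 / [3030 × (1 + 0.0947 × 9.39)] = 3.15×10^6 / 5724 = 550.0 m³.
Q_w = (V·X)/(θ_c X_r) = 550.0 × 3030 / (9.39 × 11600) = 15.30 m³/d.

Q_w ≈ 15.3 m³/d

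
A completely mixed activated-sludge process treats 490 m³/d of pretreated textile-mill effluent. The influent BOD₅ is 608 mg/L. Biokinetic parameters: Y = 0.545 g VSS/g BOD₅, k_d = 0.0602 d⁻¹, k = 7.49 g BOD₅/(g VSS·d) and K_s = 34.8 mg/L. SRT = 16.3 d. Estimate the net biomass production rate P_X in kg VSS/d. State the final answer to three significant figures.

For a completely mixed reactor with recycle the Lawrence–McCarty relation gives S = K_s·(1 + k_d·θ_c) / [θ_c·(Y·k − k_d) − 1] = 34.8 × (1 + 0.0602 × 16.3) / [16.3 × (0.545 × 7.49 − 0.0602) − 1] = 68.95 / 64.56 = 1.068 mg/L.
Observed yield with endogenous decay: Y_obs = Y / (1 + k_d·θ_c) = 0.545 / (1 + 0.0602 × 16.3) = 0.545 / 1.981 = 0.2751 g VSS/g BOD₅.
ΔS = 608 − 1.07 = 606.9 mg/L, so the substrate removal rate is 490 × 606.9/1000 = 297.4 kg BOD₅/d.
P_X = Y_obs · Q(S₀ − S) = 0.2751 × 297.4 = 81.81 kg VSS/d.

P_X ≈ 81.8 kg VSS/d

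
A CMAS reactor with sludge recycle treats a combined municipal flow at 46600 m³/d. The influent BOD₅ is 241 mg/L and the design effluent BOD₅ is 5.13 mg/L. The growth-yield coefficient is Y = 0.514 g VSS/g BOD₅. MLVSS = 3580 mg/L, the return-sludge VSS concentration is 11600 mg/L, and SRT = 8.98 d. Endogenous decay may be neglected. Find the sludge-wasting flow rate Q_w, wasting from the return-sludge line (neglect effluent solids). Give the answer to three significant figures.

Biomass mass balance (decay neglected): V·X = Y·Q·(S₀ − S)·θ_c, so V = 0.514 × 46600 × (241 − 5.13) × 8.98 / 3580 = 14171 m³.
θ_c = V·X/(Q_w·X_r) when wasting from the recycle, so Q_w = V·X/(θ_c·X_r) = 14171 × 3580 / (8.98 × 11600) = 487.0 m³/d.

Q_w ≈ 487 m³/d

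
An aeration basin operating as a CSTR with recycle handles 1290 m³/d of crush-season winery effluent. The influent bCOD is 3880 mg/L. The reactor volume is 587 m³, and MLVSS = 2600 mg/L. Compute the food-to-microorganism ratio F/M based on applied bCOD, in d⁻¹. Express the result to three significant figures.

F/M ≈ 3.28 d⁻¹

F/M = Q·S₀ / (V·X) = 1290 × 3880 / (587.0 × 2600) = 3.280 g bCOD·(g VSS·d)⁻¹.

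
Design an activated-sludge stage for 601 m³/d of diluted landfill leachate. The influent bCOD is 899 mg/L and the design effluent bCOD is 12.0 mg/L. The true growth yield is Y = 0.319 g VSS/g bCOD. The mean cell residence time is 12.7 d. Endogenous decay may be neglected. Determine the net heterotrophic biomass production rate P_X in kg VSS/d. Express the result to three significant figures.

P_X ≈ 170 kg VSS/d

Since k_d ≈ 0, Y_obs = Y = 0.319 g VSS/g bCOD.
ΔS = 899 − 12.0 = 887.0 mg/L, so the substrate removal rate is 601 × 887.0/1000 = 533.1 kg bCOD/d.
So the net sludge growth is P_X = 0.3190 × 533.1 = 170.1 kg VSS/d.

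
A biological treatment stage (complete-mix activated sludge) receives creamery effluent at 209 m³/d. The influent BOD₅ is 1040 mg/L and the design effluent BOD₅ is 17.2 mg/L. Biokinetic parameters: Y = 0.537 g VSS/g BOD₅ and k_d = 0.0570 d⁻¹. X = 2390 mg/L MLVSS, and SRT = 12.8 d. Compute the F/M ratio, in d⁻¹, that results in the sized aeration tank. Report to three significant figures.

F/M ≈ 0.256 d⁻¹

Rearranging the biomass balance for a CMAS with decay, V = Y·Q·ΔS·θ_c / [X·(1+k_d θ_c)] = 0.537 × 209 × (1040 − 17.2) × 12.8 / [2390 × (1 + 0.0570 × 12.8)] = 1.47×10^6 / 4134 = 355.4 m³.
Food-to-microorganism ratio F/M = Q S₀ / (V X) = 209 × 1040 / (355.4 × 2390) = 0.2559 d⁻¹.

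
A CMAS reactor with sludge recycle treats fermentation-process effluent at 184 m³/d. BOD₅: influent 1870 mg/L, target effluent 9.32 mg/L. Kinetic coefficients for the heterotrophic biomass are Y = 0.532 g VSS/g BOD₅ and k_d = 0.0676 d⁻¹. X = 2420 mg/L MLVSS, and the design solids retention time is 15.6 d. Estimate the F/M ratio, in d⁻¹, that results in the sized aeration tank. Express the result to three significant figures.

F/M ≈ 0.249 d⁻¹

Rearranging the biomass balance for a CMAS with decay, V = Y·Q·ΔS·θ_c / [X·(1+k_d θ_c)] = 0.532 × 184 × (1870 − 9.32) × 15.6 / [2420 × (1 + 0.0676 × 15.6)] = 2.84×10^6 / 4972 = 571.5 m³.
Food-to-microorganism ratio F/M = Q S₀ / (V X) = 184 × 1870 / (571.5 × 2420) = 0.2488 d⁻¹.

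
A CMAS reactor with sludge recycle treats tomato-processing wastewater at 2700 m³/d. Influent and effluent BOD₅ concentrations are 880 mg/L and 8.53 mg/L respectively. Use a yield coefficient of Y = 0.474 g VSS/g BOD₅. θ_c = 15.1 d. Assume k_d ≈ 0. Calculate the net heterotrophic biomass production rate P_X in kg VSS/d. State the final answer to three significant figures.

No decay correction is needed, so Y_obs = Y = 0.474.
ΔS = 880 − 8.53 = 871.5 mg/L, so the substrate removal rate is 2700 × 871.5/1000 = 2353 kg BOD₅/d.
Biomass produced: P_X = Y_obs·Q·ΔS = 0.4740 × 2353 ≈ 1115 kg VSS/d.

P_X ≈ 1120 kg VSS/d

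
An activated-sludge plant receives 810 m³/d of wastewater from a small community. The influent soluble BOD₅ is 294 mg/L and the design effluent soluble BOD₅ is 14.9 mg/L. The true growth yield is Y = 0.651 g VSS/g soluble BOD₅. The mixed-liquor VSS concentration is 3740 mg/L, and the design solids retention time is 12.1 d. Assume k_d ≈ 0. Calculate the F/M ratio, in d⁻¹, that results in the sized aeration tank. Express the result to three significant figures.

With k_d = 0 the design equation reduces to V = Y Q (S₀−S) θ_c / X = 0.651 × 810 × (294 − 14.9) × 12.1 / 3740 = 476.1 m³.
F/M = Q·S₀ / (V·X) = 810 × 294 / (476.1 × 3740) = 0.1337 g soluble BOD₅·(g VSS·d)⁻¹.

F/M ≈ 0.134 d⁻¹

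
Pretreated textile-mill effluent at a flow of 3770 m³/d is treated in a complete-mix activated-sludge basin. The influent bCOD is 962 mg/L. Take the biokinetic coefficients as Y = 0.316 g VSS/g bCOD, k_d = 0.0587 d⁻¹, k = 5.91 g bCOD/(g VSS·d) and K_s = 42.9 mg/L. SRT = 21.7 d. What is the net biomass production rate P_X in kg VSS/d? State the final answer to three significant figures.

P_X ≈ 503 kg VSS/d

Effluent substrate depends only on kinetics and SRT: S = K_s(1 + k_d θ_c) / [θ_c(Yk − k_d) − 1] = 42.9 × (1 + 0.0587 × 21.7) / [21.7 × (0.316 × 5.91 − 0.0587) − 1] = 97.55 / 38.25 = 2.550 mg/L.
Observed yield with endogenous decay: Y_obs = Y / (1 + k_d·θ_c) = 0.316 / (1 + 0.0587 × 21.7) = 0.316 / 2.274 = 0.1390 g VSS/g bCOD.
Mass of bCOD removed per day: Q(S₀ − S) = 3770 × 959.5 g/m³ = 3617 kg/d.
Net biomass production P_X = Y_obs × Q·(S₀ − S) = 0.1390 × 3617 = 502.7 kg VSS/d.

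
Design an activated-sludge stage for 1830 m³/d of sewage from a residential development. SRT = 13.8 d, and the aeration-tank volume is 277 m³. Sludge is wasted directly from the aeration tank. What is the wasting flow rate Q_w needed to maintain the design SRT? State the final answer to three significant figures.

Wasting from the aeration tank: Q_w = V / θ_c = 277.0 / 13.8 = 20.07 m³/d.

Q_w ≈ 20.1 m³/d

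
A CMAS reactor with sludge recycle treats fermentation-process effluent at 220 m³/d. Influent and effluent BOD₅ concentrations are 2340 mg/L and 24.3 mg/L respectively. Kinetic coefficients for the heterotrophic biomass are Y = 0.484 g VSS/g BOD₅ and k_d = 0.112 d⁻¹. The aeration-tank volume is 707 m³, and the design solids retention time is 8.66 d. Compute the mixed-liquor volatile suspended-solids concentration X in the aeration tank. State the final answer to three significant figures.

X ≈ 1530 mg/L

Solving the biomass balance for X: X = Y Q (S₀−S) θ_c / [V (1+k_d θ_c)] = 0.484 × 220 × (2340 − 24.3) × 8.66 / [707 × (1 + 0.112 × 8.66)] = 1533 mg/L.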